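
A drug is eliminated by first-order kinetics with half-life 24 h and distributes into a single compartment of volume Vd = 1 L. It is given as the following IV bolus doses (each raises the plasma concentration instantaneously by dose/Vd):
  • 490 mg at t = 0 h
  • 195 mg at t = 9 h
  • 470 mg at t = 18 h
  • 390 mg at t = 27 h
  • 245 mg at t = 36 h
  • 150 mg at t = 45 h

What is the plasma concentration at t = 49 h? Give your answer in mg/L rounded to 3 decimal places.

880.958 mg/L

k = ln 2 / 24 = 0.02888 per h
Dose 1 (490 mg at t=0 h): 490·exp(−0.02888·49) = 119.013 mg/L
Dose 2 (195 mg at t=9 h): 195·exp(−0.02888·40) = 61.421 mg/L
Dose 3 (470 mg at t=18 h): 470·exp(−0.02888·31) = 191.985 mg/L
Dose 4 (390 mg at t=27 h): 390·exp(−0.02888·22) = 206.595 mg/L
Dose 5 (245 mg at t=36 h): 245·exp(−0.02888·13) = 168.309 mg/L
Dose 6 (150 mg at t=45 h): 150·exp(−0.02888·4) = 133.635 mg/L
C(49) = 119.013 + 61.421 + 191.985 + 206.595 + 168.309 + 133.635 = 880.958 mg/L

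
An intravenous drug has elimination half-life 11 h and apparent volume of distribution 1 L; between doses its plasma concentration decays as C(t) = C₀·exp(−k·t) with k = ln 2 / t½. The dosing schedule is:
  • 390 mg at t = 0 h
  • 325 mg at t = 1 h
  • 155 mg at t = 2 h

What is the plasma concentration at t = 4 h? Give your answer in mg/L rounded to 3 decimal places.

k = ln 2 / 11 = 0.06301 per h
Dose 1 (390 mg at t=0 h): 390·exp(−0.06301·4) = 303.109 mg/L
Dose 2 (325 mg at t=1 h): 325·exp(−0.06301·3) = 269.020 mg/L
Dose 3 (155 mg at t=2 h): 155·exp(−0.06301·2) = 136.647 mg/L
C(4) = 303.109 + 269.020 + 136.647 = 708.776 mg/L

708.776 mg/L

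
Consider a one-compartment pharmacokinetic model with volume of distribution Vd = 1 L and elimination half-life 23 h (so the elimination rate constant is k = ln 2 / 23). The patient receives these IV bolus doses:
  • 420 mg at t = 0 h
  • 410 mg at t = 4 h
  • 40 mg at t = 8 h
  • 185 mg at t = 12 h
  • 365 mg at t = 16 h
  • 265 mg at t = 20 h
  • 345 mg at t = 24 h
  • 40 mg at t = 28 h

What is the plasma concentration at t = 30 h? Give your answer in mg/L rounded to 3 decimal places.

k = ln 2 / 23 = 0.03014 per h
Dose 1 (420 mg at t=0 h): 420·exp(−0.03014·30) = 170.060 mg/L
Dose 2 (410 mg at t=4 h): 410·exp(−0.03014·26) = 187.279 mg/L
Dose 3 (40 mg at t=8 h): 40·exp(−0.03014·22) = 20.612 mg/L
Dose 4 (185 mg at t=12 h): 185·exp(−0.03014·18) = 107.543 mg/L
Dose 5 (365 mg at t=16 h): 365·exp(−0.03014·14) = 239.363 mg/L
Dose 6 (265 mg at t=20 h): 265·exp(−0.03014·10) = 196.048 mg/L
Dose 7 (345 mg at t=24 h): 345·exp(−0.03014·6) = 287.932 mg/L
Dose 8 (40 mg at t=28 h): 40·exp(−0.03014·2) = 37.660 mg/L
C(30) = 170.060 + 187.279 + 20.612 + 107.543 + 239.363 + 196.048 + 287.932 + 37.660 = 1246.497 mg/L

1246.497 mg/L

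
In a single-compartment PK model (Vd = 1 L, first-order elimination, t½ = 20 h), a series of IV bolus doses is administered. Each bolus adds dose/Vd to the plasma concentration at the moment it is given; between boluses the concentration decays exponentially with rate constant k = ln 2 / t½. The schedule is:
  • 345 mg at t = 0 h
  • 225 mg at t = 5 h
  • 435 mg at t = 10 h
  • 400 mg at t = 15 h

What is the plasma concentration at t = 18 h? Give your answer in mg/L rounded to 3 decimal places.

k = ln 2 / 20 = 0.03466 per h
Dose 1 (345 mg at t=0 h): 345·exp(−0.03466·18) = 184.881 mg/L
Dose 2 (225 mg at t=5 h): 225·exp(−0.03466·13) = 143.388 mg/L
Dose 3 (435 mg at t=10 h): 435·exp(−0.03466·8) = 329.668 mg/L
Dose 4 (400 mg at t=15 h): 400·exp(−0.03466·3) = 360.500 mg/L
C(18) = 184.881 + 143.388 + 329.668 + 360.500 = 1018.438 mg/L

1018.438 mg/L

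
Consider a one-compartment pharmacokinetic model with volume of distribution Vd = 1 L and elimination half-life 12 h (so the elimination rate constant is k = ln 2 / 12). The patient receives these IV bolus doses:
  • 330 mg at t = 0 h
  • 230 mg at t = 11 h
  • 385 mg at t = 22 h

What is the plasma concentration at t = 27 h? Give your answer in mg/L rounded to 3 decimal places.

449.074 mg/L

k = ln 2 / 12 = 0.05776 per h
Dose 1 (330 mg at t=0 h): 330·exp(−0.05776·27) = 69.374 mg/L
Dose 2 (230 mg at t=11 h): 230·exp(−0.05776·16) = 91.276 mg/L
Dose 3 (385 mg at t=22 h): 385·exp(−0.05776·5) = 288.424 mg/L
C(27) = 69.374 + 91.276 + 288.424 = 449.074 mg/L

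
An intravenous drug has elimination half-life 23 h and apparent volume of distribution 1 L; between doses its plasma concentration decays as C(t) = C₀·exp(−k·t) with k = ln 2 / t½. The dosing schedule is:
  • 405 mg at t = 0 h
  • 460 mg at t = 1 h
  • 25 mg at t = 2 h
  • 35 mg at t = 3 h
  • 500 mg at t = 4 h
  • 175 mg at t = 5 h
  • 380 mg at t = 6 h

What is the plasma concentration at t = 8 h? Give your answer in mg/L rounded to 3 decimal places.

1702.579 mg/L

k = ln 2 / 23 = 0.03014 per h
Dose 1 (405 mg at t=0 h): 405·exp(−0.03014·8) = 318.236 mg/L
Dose 2 (460 mg at t=1 h): 460·exp(−0.03014·7) = 372.512 mg/L
Dose 3 (25 mg at t=2 h): 25·exp(−0.03014·6) = 20.865 mg/L
Dose 4 (35 mg at t=3 h): 35·exp(−0.03014·5) = 30.104 mg/L
Dose 5 (500 mg at t=4 h): 500·exp(−0.03014·4) = 443.218 mg/L
Dose 6 (175 mg at t=5 h): 175·exp(−0.03014·3) = 159.872 mg/L
Dose 7 (380 mg at t=6 h): 380·exp(−0.03014·2) = 357.773 mg/L
C(8) = 318.236 + 372.512 + 20.865 + 30.104 + 443.218 + 159.872 + 357.773 = 1702.579 mg/L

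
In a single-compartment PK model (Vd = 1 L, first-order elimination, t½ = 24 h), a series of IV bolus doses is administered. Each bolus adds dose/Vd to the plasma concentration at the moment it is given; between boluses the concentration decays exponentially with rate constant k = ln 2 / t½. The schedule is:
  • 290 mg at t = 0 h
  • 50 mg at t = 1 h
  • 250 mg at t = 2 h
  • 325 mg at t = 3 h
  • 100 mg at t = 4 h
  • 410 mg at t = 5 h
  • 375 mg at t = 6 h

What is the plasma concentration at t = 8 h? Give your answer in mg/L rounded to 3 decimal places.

k = ln 2 / 24 = 0.02888 per h
Dose 1 (290 mg at t=0 h): 290·exp(−0.02888·8) = 230.173 mg/L
Dose 2 (50 mg at t=1 h): 50·exp(−0.02888·7) = 40.848 mg/L
Dose 3 (250 mg at t=2 h): 250·exp(−0.02888·6) = 210.224 mg/L
Dose 4 (325 mg at t=3 h): 325·exp(−0.02888·5) = 281.299 mg/L
Dose 5 (100 mg at t=4 h): 100·exp(−0.02888·4) = 89.090 mg/L
Dose 6 (410 mg at t=5 h): 410·exp(−0.02888·3) = 375.972 mg/L
Dose 7 (375 mg at t=6 h): 375·exp(−0.02888·2) = 353.953 mg/L
C(8) = 230.173 + 40.848 + 210.224 + 281.299 + 89.090 + 375.972 + 353.953 = 1581.559 mg/L

1581.559 mg/L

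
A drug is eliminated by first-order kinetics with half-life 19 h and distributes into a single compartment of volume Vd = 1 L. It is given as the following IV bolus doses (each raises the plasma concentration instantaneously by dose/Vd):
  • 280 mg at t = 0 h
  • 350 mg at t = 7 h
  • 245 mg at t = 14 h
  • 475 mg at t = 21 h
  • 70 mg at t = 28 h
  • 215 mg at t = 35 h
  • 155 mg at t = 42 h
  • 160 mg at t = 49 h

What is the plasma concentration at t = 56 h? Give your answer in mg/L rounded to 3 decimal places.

622.384 mg/L

k = ln 2 / 19 = 0.03648 per h
Dose 1 (280 mg at t=0 h): 280·exp(−0.03648·56) = 36.300 mg/L
Dose 2 (350 mg at t=7 h): 350·exp(−0.03648·49) = 58.577 mg/L
Dose 3 (245 mg at t=14 h): 245·exp(−0.03648·42) = 52.934 mg/L
Dose 4 (475 mg at t=21 h): 475·exp(−0.03648·35) = 132.484 mg/L
Dose 5 (70 mg at t=28 h): 70·exp(−0.03648·28) = 25.204 mg/L
Dose 6 (215 mg at t=35 h): 215·exp(−0.03648·21) = 99.936 mg/L
Dose 7 (155 mg at t=42 h): 155·exp(−0.03648·14) = 93.008 mg/L
Dose 8 (160 mg at t=49 h): 160·exp(−0.03648·7) = 123.941 mg/L
C(56) = 36.300 + 58.577 + 52.934 + 132.484 + 25.204 + 99.936 + 93.008 + 123.941 = 622.384 mg/L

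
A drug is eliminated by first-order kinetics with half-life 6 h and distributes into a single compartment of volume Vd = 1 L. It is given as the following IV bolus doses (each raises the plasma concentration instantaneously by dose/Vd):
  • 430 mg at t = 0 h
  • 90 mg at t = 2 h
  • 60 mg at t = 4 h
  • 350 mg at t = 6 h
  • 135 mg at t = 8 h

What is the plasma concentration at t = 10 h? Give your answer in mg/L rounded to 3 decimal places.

k = ln 2 / 6 = 0.11552 per h
Dose 1 (430 mg at t=0 h): 430·exp(−0.11552·10) = 135.442 mg/L
Dose 2 (90 mg at t=2 h): 90·exp(−0.11552·8) = 35.717 mg/L
Dose 3 (60 mg at t=4 h): 60·exp(−0.11552·6) = 30.000 mg/L
Dose 4 (350 mg at t=6 h): 350·exp(−0.11552·4) = 220.486 mg/L
Dose 5 (135 mg at t=8 h): 135·exp(−0.11552·2) = 107.150 mg/L
C(10) = 135.442 + 35.717 + 30.000 + 220.486 + 107.150 = 528.794 mg/L

528.794 mg/L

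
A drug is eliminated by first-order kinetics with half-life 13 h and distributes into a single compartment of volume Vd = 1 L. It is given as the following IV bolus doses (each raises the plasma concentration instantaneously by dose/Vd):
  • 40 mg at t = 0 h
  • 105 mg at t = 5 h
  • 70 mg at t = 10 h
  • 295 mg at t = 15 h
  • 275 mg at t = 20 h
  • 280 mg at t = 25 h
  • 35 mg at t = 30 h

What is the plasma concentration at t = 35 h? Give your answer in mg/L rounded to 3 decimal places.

462.096 mg/L

k = ln 2 / 13 = 0.05332 per h
Dose 1 (40 mg at t=0 h): 40·exp(−0.05332·35) = 6.189 mg/L
Dose 2 (105 mg at t=5 h): 105·exp(−0.05332·30) = 21.208 mg/L
Dose 3 (70 mg at t=10 h): 70·exp(−0.05332·25) = 18.458 mg/L
Dose 4 (295 mg at t=15 h): 295·exp(−0.05332·20) = 101.554 mg/L
Dose 5 (275 mg at t=20 h): 275·exp(−0.05332·15) = 123.592 mg/L
Dose 6 (280 mg at t=25 h): 280·exp(−0.05332·10) = 164.284 mg/L
Dose 7 (35 mg at t=30 h): 35·exp(−0.05332·5) = 26.809 mg/L
C(35) = 6.189 + 21.208 + 18.458 + 101.554 + 123.592 + 164.284 + 26.809 = 462.096 mg/L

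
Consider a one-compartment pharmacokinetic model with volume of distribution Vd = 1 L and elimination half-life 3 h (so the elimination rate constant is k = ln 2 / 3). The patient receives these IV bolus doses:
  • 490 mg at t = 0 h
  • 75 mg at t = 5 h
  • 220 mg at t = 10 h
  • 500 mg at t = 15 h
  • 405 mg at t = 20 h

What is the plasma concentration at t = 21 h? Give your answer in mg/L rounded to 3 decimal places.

k = ln 2 / 3 = 0.23105 per h
Dose 1 (490 mg at t=0 h): 490·exp(−0.23105·21) = 3.828 mg/L
Dose 2 (75 mg at t=5 h): 75·exp(−0.23105·16) = 1.860 mg/L
Dose 3 (220 mg at t=10 h): 220·exp(−0.23105·11) = 17.324 mg/L
Dose 4 (500 mg at t=15 h): 500·exp(−0.23105·6) = 125.000 mg/L
Dose 5 (405 mg at t=20 h): 405·exp(−0.23105·1) = 321.449 mg/L
C(21) = 3.828 + 1.860 + 17.324 + 125.000 + 321.449 = 469.461 mg/L

469.461 mg/L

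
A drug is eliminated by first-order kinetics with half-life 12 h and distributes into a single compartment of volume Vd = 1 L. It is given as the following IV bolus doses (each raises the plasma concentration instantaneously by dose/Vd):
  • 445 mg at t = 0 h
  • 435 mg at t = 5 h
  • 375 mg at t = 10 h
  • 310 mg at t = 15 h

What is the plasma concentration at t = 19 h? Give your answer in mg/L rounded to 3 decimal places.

k = ln 2 / 12 = 0.05776 per h
Dose 1 (445 mg at t=0 h): 445·exp(−0.05776·19) = 148.501 mg/L
Dose 2 (435 mg at t=5 h): 435·exp(−0.05776·14) = 193.770 mg/L
Dose 3 (375 mg at t=10 h): 375·exp(−0.05776·9) = 222.976 mg/L
Dose 4 (310 mg at t=15 h): 310·exp(−0.05776·4) = 246.047 mg/L
C(19) = 148.501 + 193.770 + 222.976 + 246.047 = 811.295 mg/L

811.295 mg/L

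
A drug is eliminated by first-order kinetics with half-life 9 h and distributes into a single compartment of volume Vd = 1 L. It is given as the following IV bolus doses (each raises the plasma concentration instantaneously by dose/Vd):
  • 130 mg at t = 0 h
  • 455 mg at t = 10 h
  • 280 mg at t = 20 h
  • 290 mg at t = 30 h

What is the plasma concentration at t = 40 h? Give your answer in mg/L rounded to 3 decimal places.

245.371 mg/L

k = ln 2 / 9 = 0.07702 per h
Dose 1 (130 mg at t=0 h): 130·exp(−0.07702·40) = 5.971 mg/L
Dose 2 (455 mg at t=10 h): 455·exp(−0.07702·30) = 45.142 mg/L
Dose 3 (280 mg at t=20 h): 280·exp(−0.07702·20) = 60.007 mg/L
Dose 4 (290 mg at t=30 h): 290·exp(−0.07702·10) = 134.252 mg/L
C(40) = 5.971 + 45.142 + 60.007 + 134.252 = 245.371 mg/L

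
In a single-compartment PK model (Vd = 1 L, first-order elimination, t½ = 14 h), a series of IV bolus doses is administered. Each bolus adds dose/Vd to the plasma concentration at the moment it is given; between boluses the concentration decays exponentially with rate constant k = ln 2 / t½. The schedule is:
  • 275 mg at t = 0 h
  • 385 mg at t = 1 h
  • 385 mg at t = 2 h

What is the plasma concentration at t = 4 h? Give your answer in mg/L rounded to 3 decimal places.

906.155 mg/L

k = ln 2 / 14 = 0.04951 per h
Dose 1 (275 mg at t=0 h): 275·exp(−0.04951·4) = 225.592 mg/L
Dose 2 (385 mg at t=1 h): 385·exp(−0.04951·3) = 331.860 mg/L
Dose 3 (385 mg at t=2 h): 385·exp(−0.04951·2) = 348.704 mg/L
C(4) = 225.592 + 331.860 + 348.704 = 906.155 mg/L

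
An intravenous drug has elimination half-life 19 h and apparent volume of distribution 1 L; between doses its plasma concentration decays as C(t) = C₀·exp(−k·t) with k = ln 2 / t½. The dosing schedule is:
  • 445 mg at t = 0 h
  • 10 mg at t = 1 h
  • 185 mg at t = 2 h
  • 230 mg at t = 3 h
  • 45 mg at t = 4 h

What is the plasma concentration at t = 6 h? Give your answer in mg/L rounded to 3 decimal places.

k = ln 2 / 19 = 0.03648 per h
Dose 1 (445 mg at t=0 h): 445·exp(−0.03648·6) = 357.518 mg/L
Dose 2 (10 mg at t=1 h): 10·exp(−0.03648·5) = 8.333 mg/L
Dose 3 (185 mg at t=2 h): 185·exp(−0.03648·4) = 159.881 mg/L
Dose 4 (230 mg at t=3 h): 230·exp(−0.03648·3) = 206.156 mg/L
Dose 5 (45 mg at t=4 h): 45·exp(−0.03648·2) = 41.834 mg/L
C(6) = 357.518 + 8.333 + 159.881 + 206.156 + 41.834 = 773.722 mg/L

773.722 mg/L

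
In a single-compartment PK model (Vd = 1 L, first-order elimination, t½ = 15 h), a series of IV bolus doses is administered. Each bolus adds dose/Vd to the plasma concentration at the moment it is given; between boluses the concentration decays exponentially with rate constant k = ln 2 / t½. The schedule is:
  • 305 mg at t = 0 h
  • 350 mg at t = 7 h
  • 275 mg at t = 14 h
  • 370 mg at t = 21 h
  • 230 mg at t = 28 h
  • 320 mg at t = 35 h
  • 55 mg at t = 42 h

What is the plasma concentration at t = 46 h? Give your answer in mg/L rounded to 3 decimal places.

k = ln 2 / 15 = 0.04621 per h
Dose 1 (305 mg at t=0 h): 305·exp(−0.04621·46) = 36.403 mg/L
Dose 2 (350 mg at t=7 h): 350·exp(−0.04621·39) = 57.728 mg/L
Dose 3 (275 mg at t=14 h): 275·exp(−0.04621·32) = 62.681 mg/L
Dose 4 (370 mg at t=21 h): 370·exp(−0.04621·25) = 116.543 mg/L
Dose 5 (230 mg at t=28 h): 230·exp(−0.04621·18) = 100.113 mg/L
Dose 6 (320 mg at t=35 h): 320·exp(−0.04621·11) = 192.484 mg/L
Dose 7 (55 mg at t=42 h): 55·exp(−0.04621·4) = 45.718 mg/L
C(46) = 36.403 + 57.728 + 62.681 + 116.543 + 100.113 + 192.484 + 45.718 = 611.671 mg/L

611.671 mg/L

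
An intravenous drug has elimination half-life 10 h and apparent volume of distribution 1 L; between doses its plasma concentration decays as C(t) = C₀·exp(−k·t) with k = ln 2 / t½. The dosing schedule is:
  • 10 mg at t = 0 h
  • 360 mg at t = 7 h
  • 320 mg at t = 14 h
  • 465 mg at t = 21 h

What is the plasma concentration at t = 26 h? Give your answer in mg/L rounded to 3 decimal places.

k = ln 2 / 10 = 0.06931 per h
Dose 1 (10 mg at t=0 h): 10·exp(−0.06931·26) = 1.649 mg/L
Dose 2 (360 mg at t=7 h): 360·exp(−0.06931·19) = 96.460 mg/L
Dose 3 (320 mg at t=14 h): 320·exp(−0.06931·12) = 139.288 mg/L
Dose 4 (465 mg at t=21 h): 465·exp(−0.06931·5) = 328.805 mg/L
C(26) = 1.649 + 96.460 + 139.288 + 328.805 = 566.202 mg/L

566.202 mg/L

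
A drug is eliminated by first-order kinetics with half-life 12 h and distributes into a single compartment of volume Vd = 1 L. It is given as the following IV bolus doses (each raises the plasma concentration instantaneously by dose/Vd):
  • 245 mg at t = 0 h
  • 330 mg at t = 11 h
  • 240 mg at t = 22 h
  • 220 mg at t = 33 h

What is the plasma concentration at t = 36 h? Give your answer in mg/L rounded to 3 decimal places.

k = ln 2 / 12 = 0.05776 per h
Dose 1 (245 mg at t=0 h): 245·exp(−0.05776·36) = 30.625 mg/L
Dose 2 (330 mg at t=11 h): 330·exp(−0.05776·25) = 77.870 mg/L
Dose 3 (240 mg at t=22 h): 240·exp(−0.05776·14) = 106.908 mg/L
Dose 4 (220 mg at t=33 h): 220·exp(−0.05776·3) = 184.997 mg/L
C(36) = 30.625 + 77.870 + 106.908 + 184.997 = 400.400 mg/L

400.400 mg/L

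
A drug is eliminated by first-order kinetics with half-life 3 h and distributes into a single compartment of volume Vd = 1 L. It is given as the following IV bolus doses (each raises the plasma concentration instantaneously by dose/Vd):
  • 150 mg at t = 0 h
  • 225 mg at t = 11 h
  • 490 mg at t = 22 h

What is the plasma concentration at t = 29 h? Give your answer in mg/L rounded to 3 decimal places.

k = ln 2 / 3 = 0.23105 per h
Dose 1 (150 mg at t=0 h): 150·exp(−0.23105·29) = 0.185 mg/L
Dose 2 (225 mg at t=11 h): 225·exp(−0.23105·18) = 3.516 mg/L
Dose 3 (490 mg at t=22 h): 490·exp(−0.23105·7) = 97.228 mg/L
C(29) = 0.185 + 3.516 + 97.228 = 100.928 mg/L

100.928 mg/L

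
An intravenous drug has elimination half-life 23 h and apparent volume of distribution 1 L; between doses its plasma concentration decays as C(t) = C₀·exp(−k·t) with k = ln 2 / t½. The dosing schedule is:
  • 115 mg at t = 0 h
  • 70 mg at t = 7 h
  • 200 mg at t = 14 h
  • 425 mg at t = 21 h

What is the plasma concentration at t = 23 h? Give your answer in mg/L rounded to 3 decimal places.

653.349 mg/L

k = ln 2 / 23 = 0.03014 per h
Dose 1 (115 mg at t=0 h): 115·exp(−0.03014·23) = 57.500 mg/L
Dose 2 (70 mg at t=7 h): 70·exp(−0.03014·16) = 43.220 mg/L
Dose 3 (200 mg at t=14 h): 200·exp(−0.03014·9) = 152.488 mg/L
Dose 4 (425 mg at t=21 h): 425·exp(−0.03014·2) = 400.140 mg/L
C(23) = 57.500 + 43.220 + 152.488 + 400.140 = 653.349 mg/L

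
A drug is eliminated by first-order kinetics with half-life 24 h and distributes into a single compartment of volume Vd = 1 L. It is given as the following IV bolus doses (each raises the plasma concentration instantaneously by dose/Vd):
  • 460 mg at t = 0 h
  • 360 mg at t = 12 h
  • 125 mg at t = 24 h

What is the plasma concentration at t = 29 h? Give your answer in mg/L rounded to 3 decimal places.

k = ln 2 / 24 = 0.02888 per h
Dose 1 (460 mg at t=0 h): 460·exp(−0.02888·29) = 199.073 mg/L
Dose 2 (360 mg at t=12 h): 360·exp(−0.02888·17) = 220.330 mg/L
Dose 3 (125 mg at t=24 h): 125·exp(−0.02888·5) = 108.192 mg/L
C(29) = 199.073 + 220.330 + 108.192 = 527.595 mg/L

527.595 mg/L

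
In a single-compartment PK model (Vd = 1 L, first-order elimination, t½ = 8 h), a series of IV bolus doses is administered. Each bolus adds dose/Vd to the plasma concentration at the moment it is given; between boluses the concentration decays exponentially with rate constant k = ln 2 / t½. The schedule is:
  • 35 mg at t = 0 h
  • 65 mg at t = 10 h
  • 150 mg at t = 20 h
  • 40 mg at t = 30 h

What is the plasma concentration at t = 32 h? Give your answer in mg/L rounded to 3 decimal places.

98.519 mg/L

k = ln 2 / 8 = 0.08664 per h
Dose 1 (35 mg at t=0 h): 35·exp(−0.08664·32) = 2.188 mg/L
Dose 2 (65 mg at t=10 h): 65·exp(−0.08664·22) = 9.662 mg/L
Dose 3 (150 mg at t=20 h): 150·exp(−0.08664·12) = 53.033 mg/L
Dose 4 (40 mg at t=30 h): 40·exp(−0.08664·2) = 33.636 mg/L
C(32) = 2.188 + 9.662 + 53.033 + 33.636 = 98.519 mg/L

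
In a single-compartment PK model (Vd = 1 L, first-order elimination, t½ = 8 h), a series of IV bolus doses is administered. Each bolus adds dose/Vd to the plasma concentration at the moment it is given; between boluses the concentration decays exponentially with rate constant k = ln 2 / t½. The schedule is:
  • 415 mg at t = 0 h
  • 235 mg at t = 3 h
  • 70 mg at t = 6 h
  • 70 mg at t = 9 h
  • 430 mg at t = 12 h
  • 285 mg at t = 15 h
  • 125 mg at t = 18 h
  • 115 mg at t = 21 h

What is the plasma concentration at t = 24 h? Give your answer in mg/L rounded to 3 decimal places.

k = ln 2 / 8 = 0.08664 per h
Dose 1 (415 mg at t=0 h): 415·exp(−0.08664·24) = 51.875 mg/L
Dose 2 (235 mg at t=3 h): 235·exp(−0.08664·21) = 38.095 mg/L
Dose 3 (70 mg at t=6 h): 70·exp(−0.08664·18) = 14.716 mg/L
Dose 4 (70 mg at t=9 h): 70·exp(−0.08664·15) = 19.084 mg/L
Dose 5 (430 mg at t=12 h): 430·exp(−0.08664·12) = 152.028 mg/L
Dose 6 (285 mg at t=15 h): 285·exp(−0.08664·9) = 130.673 mg/L
Dose 7 (125 mg at t=18 h): 125·exp(−0.08664·6) = 74.325 mg/L
Dose 8 (115 mg at t=21 h): 115·exp(−0.08664·3) = 88.677 mg/L
C(24) = 51.875 + 38.095 + 14.716 + 19.084 + 152.028 + 130.673 + 74.325 + 88.677 = 569.473 mg/L

569.473 mg/L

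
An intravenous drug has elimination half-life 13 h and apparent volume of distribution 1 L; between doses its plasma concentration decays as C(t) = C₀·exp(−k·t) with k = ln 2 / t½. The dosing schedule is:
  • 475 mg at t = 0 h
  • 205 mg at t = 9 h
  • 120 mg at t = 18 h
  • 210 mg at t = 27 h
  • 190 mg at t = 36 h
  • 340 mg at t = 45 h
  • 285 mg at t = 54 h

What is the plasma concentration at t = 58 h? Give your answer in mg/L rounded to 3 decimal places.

k = ln 2 / 13 = 0.05332 per h
Dose 1 (475 mg at t=0 h): 475·exp(−0.05332·58) = 21.559 mg/L
Dose 2 (205 mg at t=9 h): 205·exp(−0.05332·49) = 15.035 mg/L
Dose 3 (120 mg at t=18 h): 120·exp(−0.05332·40) = 14.221 mg/L
Dose 4 (210 mg at t=27 h): 210·exp(−0.05332·31) = 40.214 mg/L
Dose 5 (190 mg at t=36 h): 190·exp(−0.05332·22) = 58.792 mg/L
Dose 6 (340 mg at t=45 h): 340·exp(−0.05332·13) = 170.000 mg/L
Dose 7 (285 mg at t=54 h): 285·exp(−0.05332·4) = 230.261 mg/L
C(58) = 21.559 + 15.035 + 14.221 + 40.214 + 58.792 + 170.000 + 230.261 = 550.083 mg/L

550.083 mg/L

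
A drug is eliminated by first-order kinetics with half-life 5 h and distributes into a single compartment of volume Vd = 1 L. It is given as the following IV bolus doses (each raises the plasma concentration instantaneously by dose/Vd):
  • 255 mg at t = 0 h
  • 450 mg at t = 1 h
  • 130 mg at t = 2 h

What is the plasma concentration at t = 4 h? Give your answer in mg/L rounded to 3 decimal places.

541.870 mg/L

k = ln 2 / 5 = 0.13863 per h
Dose 1 (255 mg at t=0 h): 255·exp(−0.13863·4) = 146.459 mg/L
Dose 2 (450 mg at t=1 h): 450·exp(−0.13863·3) = 296.889 mg/L
Dose 3 (130 mg at t=2 h): 130·exp(−0.13863·2) = 98.522 mg/L
C(4) = 146.459 + 296.889 + 98.522 = 541.870 mg/L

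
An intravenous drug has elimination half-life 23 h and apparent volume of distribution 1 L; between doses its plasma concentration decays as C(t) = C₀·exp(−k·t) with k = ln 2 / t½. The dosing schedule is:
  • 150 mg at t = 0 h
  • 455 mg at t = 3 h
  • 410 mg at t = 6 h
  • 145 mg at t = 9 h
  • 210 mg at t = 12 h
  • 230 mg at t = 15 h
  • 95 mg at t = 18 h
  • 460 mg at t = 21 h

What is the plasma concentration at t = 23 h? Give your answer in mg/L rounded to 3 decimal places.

k = ln 2 / 23 = 0.03014 per h
Dose 1 (150 mg at t=0 h): 150·exp(−0.03014·23) = 75.000 mg/L
Dose 2 (455 mg at t=3 h): 455·exp(−0.03014·20) = 249.027 mg/L
Dose 3 (410 mg at t=6 h): 410·exp(−0.03014·17) = 245.631 mg/L
Dose 4 (145 mg at t=9 h): 145·exp(−0.03014·14) = 95.089 mg/L
Dose 5 (210 mg at t=12 h): 210·exp(−0.03014·11) = 150.747 mg/L
Dose 6 (230 mg at t=15 h): 230·exp(−0.03014·8) = 180.726 mg/L
Dose 7 (95 mg at t=18 h): 95·exp(−0.03014·5) = 81.711 mg/L
Dose 8 (460 mg at t=21 h): 460·exp(−0.03014·2) = 433.093 mg/L
C(23) = 75.000 + 249.027 + 245.631 + 95.089 + 150.747 + 180.726 + 81.711 + 433.093 = 1511.025 mg/L

1511.025 mg/L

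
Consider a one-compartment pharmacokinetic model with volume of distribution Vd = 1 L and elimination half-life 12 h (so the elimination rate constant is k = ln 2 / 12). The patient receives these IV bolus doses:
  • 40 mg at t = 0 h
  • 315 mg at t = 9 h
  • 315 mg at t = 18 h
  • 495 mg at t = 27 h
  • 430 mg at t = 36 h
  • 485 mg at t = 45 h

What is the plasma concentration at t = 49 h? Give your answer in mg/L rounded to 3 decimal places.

812.953 mg/L

k = ln 2 / 12 = 0.05776 per h
Dose 1 (40 mg at t=0 h): 40·exp(−0.05776·49) = 2.360 mg/L
Dose 2 (315 mg at t=9 h): 315·exp(−0.05776·40) = 31.252 mg/L
Dose 3 (315 mg at t=18 h): 315·exp(−0.05776·31) = 52.559 mg/L
Dose 4 (495 mg at t=27 h): 495·exp(−0.05776·22) = 138.905 mg/L
Dose 5 (430 mg at t=36 h): 430·exp(−0.05776·13) = 202.933 mg/L
Dose 6 (485 mg at t=45 h): 485·exp(−0.05776·4) = 384.945 mg/L
C(49) = 2.360 + 31.252 + 52.559 + 138.905 + 202.933 + 384.945 = 812.953 mg/L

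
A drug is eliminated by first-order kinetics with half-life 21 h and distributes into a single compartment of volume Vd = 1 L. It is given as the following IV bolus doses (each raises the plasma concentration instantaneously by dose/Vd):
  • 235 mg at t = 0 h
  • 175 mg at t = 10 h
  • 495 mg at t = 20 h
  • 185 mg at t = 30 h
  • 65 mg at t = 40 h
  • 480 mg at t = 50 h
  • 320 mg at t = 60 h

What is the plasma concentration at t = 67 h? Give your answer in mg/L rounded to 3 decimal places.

k = ln 2 / 21 = 0.03301 per h
Dose 1 (235 mg at t=0 h): 235·exp(−0.03301·67) = 25.742 mg/L
Dose 2 (175 mg at t=10 h): 175·exp(−0.03301·57) = 26.666 mg/L
Dose 3 (495 mg at t=20 h): 495·exp(−0.03301·47) = 104.923 mg/L
Dose 4 (185 mg at t=30 h): 185·exp(−0.03301·37) = 54.549 mg/L
Dose 5 (65 mg at t=40 h): 65·exp(−0.03301·27) = 26.661 mg/L
Dose 6 (480 mg at t=50 h): 480·exp(−0.03301·17) = 273.874 mg/L
Dose 7 (320 mg at t=60 h): 320·exp(−0.03301·7) = 253.984 mg/L
C(67) = 25.742 + 26.666 + 104.923 + 54.549 + 26.661 + 273.874 + 253.984 = 766.398 mg/L

766.398 mg/L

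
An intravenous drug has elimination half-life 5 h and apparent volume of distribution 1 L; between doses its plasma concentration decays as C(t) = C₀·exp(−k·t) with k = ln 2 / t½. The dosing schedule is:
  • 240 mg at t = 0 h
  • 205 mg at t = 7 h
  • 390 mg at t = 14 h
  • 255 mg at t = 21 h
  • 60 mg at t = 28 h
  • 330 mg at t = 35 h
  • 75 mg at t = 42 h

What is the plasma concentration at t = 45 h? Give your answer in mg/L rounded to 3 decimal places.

153.649 mg/L

k = ln 2 / 5 = 0.13863 per h
Dose 1 (240 mg at t=0 h): 240·exp(−0.13863·45) = 0.469 mg/L
Dose 2 (205 mg at t=7 h): 205·exp(−0.13863·38) = 1.057 mg/L
Dose 3 (390 mg at t=14 h): 390·exp(−0.13863·31) = 5.305 mg/L
Dose 4 (255 mg at t=21 h): 255·exp(−0.13863·24) = 9.154 mg/L
Dose 5 (60 mg at t=28 h): 60·exp(−0.13863·17) = 5.684 mg/L
Dose 6 (330 mg at t=35 h): 330·exp(−0.13863·10) = 82.500 mg/L
Dose 7 (75 mg at t=42 h): 75·exp(−0.13863·3) = 49.482 mg/L
C(45) = 0.469 + 1.057 + 5.305 + 9.154 + 5.684 + 82.500 + 49.482 = 153.649 mg/L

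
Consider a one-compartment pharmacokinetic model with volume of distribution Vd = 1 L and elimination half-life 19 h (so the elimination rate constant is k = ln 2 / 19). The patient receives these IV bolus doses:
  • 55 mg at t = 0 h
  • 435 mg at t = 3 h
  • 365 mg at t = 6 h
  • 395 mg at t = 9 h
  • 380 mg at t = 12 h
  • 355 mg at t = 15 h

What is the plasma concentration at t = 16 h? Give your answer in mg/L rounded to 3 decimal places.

1531.496 mg/L

k = ln 2 / 19 = 0.03648 per h
Dose 1 (55 mg at t=0 h): 55·exp(−0.03648·16) = 30.681 mg/L
Dose 2 (435 mg at t=3 h): 435·exp(−0.03648·13) = 270.721 mg/L
Dose 3 (365 mg at t=6 h): 365·exp(−0.03648·10) = 253.429 mg/L
Dose 4 (395 mg at t=9 h): 395·exp(−0.03648·7) = 305.979 mg/L
Dose 5 (380 mg at t=12 h): 380·exp(−0.03648·4) = 328.404 mg/L
Dose 6 (355 mg at t=15 h): 355·exp(−0.03648·1) = 342.282 mg/L
C(16) = 30.681 + 270.721 + 253.429 + 305.979 + 328.404 + 342.282 = 1531.496 mg/L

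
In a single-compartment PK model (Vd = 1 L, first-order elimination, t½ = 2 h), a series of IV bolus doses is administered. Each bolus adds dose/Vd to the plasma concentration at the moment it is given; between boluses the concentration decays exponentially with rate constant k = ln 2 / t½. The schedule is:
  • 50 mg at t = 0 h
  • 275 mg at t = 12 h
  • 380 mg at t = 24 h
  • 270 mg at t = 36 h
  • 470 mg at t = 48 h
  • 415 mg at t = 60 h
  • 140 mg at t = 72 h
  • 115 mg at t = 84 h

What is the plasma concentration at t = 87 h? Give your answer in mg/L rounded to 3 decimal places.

k = ln 2 / 2 = 0.34657 per h
Dose 1 (50 mg at t=0 h): 50·exp(−0.34657·87) = 0.000 mg/L
Dose 2 (275 mg at t=12 h): 275·exp(−0.34657·75) = 0.000 mg/L
Dose 3 (380 mg at t=24 h): 380·exp(−0.34657·63) = 0.000 mg/L
Dose 4 (270 mg at t=36 h): 270·exp(−0.34657·51) = 0.000 mg/L
Dose 5 (470 mg at t=48 h): 470·exp(−0.34657·39) = 0.001 mg/L
Dose 6 (415 mg at t=60 h): 415·exp(−0.34657·27) = 0.036 mg/L
Dose 7 (140 mg at t=72 h): 140·exp(−0.34657·15) = 0.773 mg/L
Dose 8 (115 mg at t=84 h): 115·exp(−0.34657·3) = 40.659 mg/L
C(87) = 0.000 + 0.000 + 0.000 + 0.000 + 0.001 + 0.036 + 0.773 + 40.659 = 41.468 mg/L

41.468 mg/L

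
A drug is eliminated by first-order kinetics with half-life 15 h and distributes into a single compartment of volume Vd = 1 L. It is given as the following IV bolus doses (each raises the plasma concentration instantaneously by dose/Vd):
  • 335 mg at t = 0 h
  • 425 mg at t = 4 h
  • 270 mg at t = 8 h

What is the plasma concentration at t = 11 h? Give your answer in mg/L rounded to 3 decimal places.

k = ln 2 / 15 = 0.04621 per h
Dose 1 (335 mg at t=0 h): 335·exp(−0.04621·11) = 201.507 mg/L
Dose 2 (425 mg at t=4 h): 425·exp(−0.04621·7) = 307.545 mg/L
Dose 3 (270 mg at t=8 h): 270·exp(−0.04621·3) = 235.049 mg/L
C(11) = 201.507 + 307.545 + 235.049 = 744.100 mg/L

744.100 mg/L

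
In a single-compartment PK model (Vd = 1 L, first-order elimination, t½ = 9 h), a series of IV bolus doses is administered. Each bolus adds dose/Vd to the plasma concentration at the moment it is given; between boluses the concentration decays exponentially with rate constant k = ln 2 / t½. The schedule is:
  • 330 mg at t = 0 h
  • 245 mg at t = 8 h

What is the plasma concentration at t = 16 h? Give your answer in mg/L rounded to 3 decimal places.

k = ln 2 / 9 = 0.07702 per h
Dose 1 (330 mg at t=0 h): 330·exp(−0.07702·16) = 96.239 mg/L
Dose 2 (245 mg at t=8 h): 245·exp(−0.07702·8) = 132.307 mg/L
C(16) = 96.239 + 132.307 = 228.546 mg/L

228.546 mg/L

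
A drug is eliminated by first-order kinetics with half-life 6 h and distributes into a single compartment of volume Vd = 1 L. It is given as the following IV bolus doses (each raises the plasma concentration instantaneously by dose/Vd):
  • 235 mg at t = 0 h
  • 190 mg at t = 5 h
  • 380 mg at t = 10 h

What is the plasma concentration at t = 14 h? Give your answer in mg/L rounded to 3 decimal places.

353.190 mg/L

k = ln 2 / 6 = 0.11552 per h
Dose 1 (235 mg at t=0 h): 235·exp(−0.11552·14) = 46.630 mg/L
Dose 2 (190 mg at t=5 h): 190·exp(−0.11552·9) = 67.175 mg/L
Dose 3 (380 mg at t=10 h): 380·exp(−0.11552·4) = 239.385 mg/L
C(14) = 46.630 + 67.175 + 239.385 = 353.190 mg/L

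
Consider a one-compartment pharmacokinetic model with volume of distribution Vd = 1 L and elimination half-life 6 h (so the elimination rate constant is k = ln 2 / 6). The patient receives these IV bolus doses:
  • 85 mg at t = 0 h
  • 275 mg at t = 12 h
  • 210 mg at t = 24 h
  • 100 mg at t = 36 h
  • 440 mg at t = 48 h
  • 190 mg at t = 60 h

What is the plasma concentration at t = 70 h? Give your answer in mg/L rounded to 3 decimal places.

97.861 mg/L

k = ln 2 / 6 = 0.11552 per h
Dose 1 (85 mg at t=0 h): 85·exp(−0.11552·70) = 0.026 mg/L
Dose 2 (275 mg at t=12 h): 275·exp(−0.11552·58) = 0.338 mg/L
Dose 3 (210 mg at t=24 h): 210·exp(−0.11552·46) = 1.034 mg/L
Dose 4 (100 mg at t=36 h): 100·exp(−0.11552·34) = 1.969 mg/L
Dose 5 (440 mg at t=48 h): 440·exp(−0.11552·22) = 34.648 mg/L
Dose 6 (190 mg at t=60 h): 190·exp(−0.11552·10) = 59.846 mg/L
C(70) = 0.026 + 0.338 + 1.034 + 1.969 + 34.648 + 59.846 = 97.861 mg/L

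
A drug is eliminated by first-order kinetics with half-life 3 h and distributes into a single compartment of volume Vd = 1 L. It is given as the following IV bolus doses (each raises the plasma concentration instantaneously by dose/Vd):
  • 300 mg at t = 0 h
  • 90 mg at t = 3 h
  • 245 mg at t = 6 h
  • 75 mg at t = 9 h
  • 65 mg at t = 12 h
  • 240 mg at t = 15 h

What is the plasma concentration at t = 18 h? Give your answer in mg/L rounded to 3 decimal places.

k = ln 2 / 3 = 0.23105 per h
Dose 1 (300 mg at t=0 h): 300·exp(−0.23105·18) = 4.688 mg/L
Dose 2 (90 mg at t=3 h): 90·exp(−0.23105·15) = 2.813 mg/L
Dose 3 (245 mg at t=6 h): 245·exp(−0.23105·12) = 15.312 mg/L
Dose 4 (75 mg at t=9 h): 75·exp(−0.23105·9) = 9.375 mg/L
Dose 5 (65 mg at t=12 h): 65·exp(−0.23105·6) = 16.250 mg/L
Dose 6 (240 mg at t=15 h): 240·exp(−0.23105·3) = 120.000 mg/L
C(18) = 4.688 + 2.813 + 15.312 + 9.375 + 16.250 + 120.000 = 168.438 mg/L

168.438 mg/L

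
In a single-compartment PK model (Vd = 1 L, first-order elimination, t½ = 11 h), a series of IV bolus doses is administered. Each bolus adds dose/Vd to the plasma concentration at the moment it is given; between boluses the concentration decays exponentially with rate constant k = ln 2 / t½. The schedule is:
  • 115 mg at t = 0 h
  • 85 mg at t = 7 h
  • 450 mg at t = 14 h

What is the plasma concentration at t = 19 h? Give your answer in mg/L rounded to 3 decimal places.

403.020 mg/L

k = ln 2 / 11 = 0.06301 per h
Dose 1 (115 mg at t=0 h): 115·exp(−0.06301·19) = 34.733 mg/L
Dose 2 (85 mg at t=7 h): 85·exp(−0.06301·12) = 39.905 mg/L
Dose 3 (450 mg at t=14 h): 450·exp(−0.06301·5) = 328.383 mg/L
C(19) = 34.733 + 39.905 + 328.383 = 403.020 mg/L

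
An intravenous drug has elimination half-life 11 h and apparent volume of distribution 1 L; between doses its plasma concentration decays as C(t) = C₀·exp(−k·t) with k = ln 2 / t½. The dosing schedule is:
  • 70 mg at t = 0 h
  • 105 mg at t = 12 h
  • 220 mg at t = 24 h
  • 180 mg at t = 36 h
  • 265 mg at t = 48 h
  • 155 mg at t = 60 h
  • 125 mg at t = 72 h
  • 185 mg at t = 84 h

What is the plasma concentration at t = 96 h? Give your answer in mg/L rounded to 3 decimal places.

150.464 mg/L

k = ln 2 / 11 = 0.06301 per h
Dose 1 (70 mg at t=0 h): 70·exp(−0.06301·96) = 0.165 mg/L
Dose 2 (105 mg at t=12 h): 105·exp(−0.06301·84) = 0.528 mg/L
Dose 3 (220 mg at t=24 h): 220·exp(−0.06301·72) = 2.355 mg/L
Dose 4 (180 mg at t=36 h): 180·exp(−0.06301·60) = 4.105 mg/L
Dose 5 (265 mg at t=48 h): 265·exp(−0.06301·48) = 12.872 mg/L
Dose 6 (155 mg at t=60 h): 155·exp(−0.06301·36) = 16.038 mg/L
Dose 7 (125 mg at t=72 h): 125·exp(−0.06301·24) = 27.550 mg/L
Dose 8 (185 mg at t=84 h): 185·exp(−0.06301·12) = 86.851 mg/L
C(96) = 0.165 + 0.528 + 2.355 + 4.105 + 12.872 + 16.038 + 27.550 + 86.851 = 150.464 mg/L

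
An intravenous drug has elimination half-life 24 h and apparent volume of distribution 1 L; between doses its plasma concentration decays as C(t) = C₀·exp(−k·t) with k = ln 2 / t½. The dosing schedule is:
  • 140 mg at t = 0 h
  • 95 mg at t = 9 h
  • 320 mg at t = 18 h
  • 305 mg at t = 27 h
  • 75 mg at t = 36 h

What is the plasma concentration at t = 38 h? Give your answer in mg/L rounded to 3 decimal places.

560.204 mg/L

k = ln 2 / 24 = 0.02888 per h
Dose 1 (140 mg at t=0 h): 140·exp(−0.02888·38) = 46.719 mg/L
Dose 2 (95 mg at t=9 h): 95·exp(−0.02888·29) = 41.113 mg/L
Dose 3 (320 mg at t=18 h): 320·exp(−0.02888·20) = 179.594 mg/L
Dose 4 (305 mg at t=27 h): 305·exp(−0.02888·11) = 221.987 mg/L
Dose 5 (75 mg at t=36 h): 75·exp(−0.02888·2) = 70.791 mg/L
C(38) = 46.719 + 41.113 + 179.594 + 221.987 + 70.791 = 560.204 mg/L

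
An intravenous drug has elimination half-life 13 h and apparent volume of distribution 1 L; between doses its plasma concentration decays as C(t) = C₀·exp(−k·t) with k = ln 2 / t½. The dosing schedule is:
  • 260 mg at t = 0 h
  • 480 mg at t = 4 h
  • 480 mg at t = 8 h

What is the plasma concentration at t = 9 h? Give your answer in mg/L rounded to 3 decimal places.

k = ln 2 / 13 = 0.05332 per h
Dose 1 (260 mg at t=0 h): 260·exp(−0.05332·9) = 160.904 mg/L
Dose 2 (480 mg at t=4 h): 480·exp(−0.05332·5) = 367.672 mg/L
Dose 3 (480 mg at t=8 h): 480·exp(−0.05332·1) = 455.077 mg/L
C(9) = 160.904 + 367.672 + 455.077 = 983.654 mg/L

983.654 mg/L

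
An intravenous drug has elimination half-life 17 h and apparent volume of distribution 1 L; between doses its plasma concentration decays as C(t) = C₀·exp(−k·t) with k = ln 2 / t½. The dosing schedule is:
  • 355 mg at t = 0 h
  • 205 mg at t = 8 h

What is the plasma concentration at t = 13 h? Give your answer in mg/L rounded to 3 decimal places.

376.136 mg/L

k = ln 2 / 17 = 0.04077 per h
Dose 1 (355 mg at t=0 h): 355·exp(−0.04077·13) = 208.944 mg/L
Dose 2 (205 mg at t=8 h): 205·exp(−0.04077·5) = 167.192 mg/L
C(13) = 208.944 + 167.192 = 376.136 mg/L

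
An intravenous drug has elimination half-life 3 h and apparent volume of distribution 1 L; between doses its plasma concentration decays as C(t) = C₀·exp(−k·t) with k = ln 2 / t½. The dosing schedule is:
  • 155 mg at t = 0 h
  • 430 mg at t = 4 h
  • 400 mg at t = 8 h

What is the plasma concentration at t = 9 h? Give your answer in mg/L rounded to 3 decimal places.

k = ln 2 / 3 = 0.23105 per h
Dose 1 (155 mg at t=0 h): 155·exp(−0.23105·9) = 19.375 mg/L
Dose 2 (430 mg at t=4 h): 430·exp(−0.23105·5) = 135.442 mg/L
Dose 3 (400 mg at t=8 h): 400·exp(−0.23105·1) = 317.480 mg/L
C(9) = 19.375 + 135.442 + 317.480 = 472.297 mg/L

472.297 mg/L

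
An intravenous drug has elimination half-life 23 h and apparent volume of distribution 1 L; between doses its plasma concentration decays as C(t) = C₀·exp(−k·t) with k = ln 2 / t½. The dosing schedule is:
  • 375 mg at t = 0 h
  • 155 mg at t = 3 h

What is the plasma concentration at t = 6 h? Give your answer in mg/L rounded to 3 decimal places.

454.570 mg/L

k = ln 2 / 23 = 0.03014 per h
Dose 1 (375 mg at t=0 h): 375·exp(−0.03014·6) = 312.969 mg/L
Dose 2 (155 mg at t=3 h): 155·exp(−0.03014·3) = 141.601 mg/L
C(6) = 312.969 + 141.601 = 454.570 mg/L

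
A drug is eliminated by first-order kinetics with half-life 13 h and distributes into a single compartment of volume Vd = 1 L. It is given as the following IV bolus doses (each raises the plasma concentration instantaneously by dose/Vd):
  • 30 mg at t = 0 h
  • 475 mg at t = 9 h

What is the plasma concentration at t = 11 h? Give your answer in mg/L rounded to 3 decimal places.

443.642 mg/L

k = ln 2 / 13 = 0.05332 per h
Dose 1 (30 mg at t=0 h): 30·exp(−0.05332·11) = 16.688 mg/L
Dose 2 (475 mg at t=9 h): 475·exp(−0.05332·2) = 426.954 mg/L
C(11) = 16.688 + 426.954 = 443.642 mg/L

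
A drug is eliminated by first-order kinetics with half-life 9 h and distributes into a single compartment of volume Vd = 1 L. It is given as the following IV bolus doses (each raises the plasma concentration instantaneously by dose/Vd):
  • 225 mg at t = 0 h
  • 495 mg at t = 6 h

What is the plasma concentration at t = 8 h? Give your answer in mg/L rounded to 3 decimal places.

545.842 mg/L

k = ln 2 / 9 = 0.07702 per h
Dose 1 (225 mg at t=0 h): 225·exp(−0.07702·8) = 121.507 mg/L
Dose 2 (495 mg at t=6 h): 495·exp(−0.07702·2) = 424.336 mg/L
C(8) = 121.507 + 424.336 = 545.842 mg/L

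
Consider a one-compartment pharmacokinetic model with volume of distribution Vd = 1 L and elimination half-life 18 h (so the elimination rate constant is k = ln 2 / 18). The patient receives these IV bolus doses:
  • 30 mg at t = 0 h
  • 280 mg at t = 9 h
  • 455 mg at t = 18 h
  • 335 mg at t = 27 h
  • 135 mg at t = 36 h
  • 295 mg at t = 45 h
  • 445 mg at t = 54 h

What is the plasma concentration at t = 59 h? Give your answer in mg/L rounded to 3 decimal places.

k = ln 2 / 18 = 0.03851 per h
Dose 1 (30 mg at t=0 h): 30·exp(−0.03851·59) = 3.093 mg/L
Dose 2 (280 mg at t=9 h): 280·exp(−0.03851·50) = 40.829 mg/L
Dose 3 (455 mg at t=18 h): 455·exp(−0.03851·41) = 93.828 mg/L
Dose 4 (335 mg at t=27 h): 335·exp(−0.03851·32) = 97.697 mg/L
Dose 5 (135 mg at t=36 h): 135·exp(−0.03851·23) = 55.678 mg/L
Dose 6 (295 mg at t=45 h): 295·exp(−0.03851·14) = 172.063 mg/L
Dose 7 (445 mg at t=54 h): 445·exp(−0.03851·5) = 367.063 mg/L
C(59) = 3.093 + 40.829 + 93.828 + 97.697 + 55.678 + 172.063 + 367.063 = 830.251 mg/L

830.251 mg/L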